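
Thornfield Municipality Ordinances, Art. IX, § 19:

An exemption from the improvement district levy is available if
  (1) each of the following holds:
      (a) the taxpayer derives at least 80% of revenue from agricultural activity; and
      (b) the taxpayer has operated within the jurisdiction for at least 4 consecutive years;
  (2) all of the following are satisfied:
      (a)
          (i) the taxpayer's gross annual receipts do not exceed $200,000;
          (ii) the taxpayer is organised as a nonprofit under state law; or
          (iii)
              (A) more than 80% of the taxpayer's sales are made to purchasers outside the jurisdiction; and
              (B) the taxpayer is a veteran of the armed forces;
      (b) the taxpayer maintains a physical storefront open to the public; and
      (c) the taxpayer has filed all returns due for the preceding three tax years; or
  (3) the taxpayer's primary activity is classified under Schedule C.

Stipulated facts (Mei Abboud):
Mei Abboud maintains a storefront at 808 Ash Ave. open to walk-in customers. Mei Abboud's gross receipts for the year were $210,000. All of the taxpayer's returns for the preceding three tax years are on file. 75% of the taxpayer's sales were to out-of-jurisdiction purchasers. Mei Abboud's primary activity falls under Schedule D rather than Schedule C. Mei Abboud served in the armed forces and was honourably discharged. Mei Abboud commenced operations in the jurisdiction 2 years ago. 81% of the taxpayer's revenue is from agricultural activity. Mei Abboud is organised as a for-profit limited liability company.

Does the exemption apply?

No — not exempt.

(a) ≥80% agricultural — met.
(b) ≥ 4 yrs in jurisdiction — fails.
(1): T AND F → false.
(i) receipts ≤ $200,000 — not met.
(ii) nonprofit — not satisfied.
(A) >80% out-of-jur. sales — fails.
(B) veteran — met.
(iii): F AND T → false.
(a) = F OR F OR F = false.
(b) has storefront — holds.
(c) returns current — satisfied.
(2) = F AND T AND T = false.
(3) Schedule C activity — not satisfied.
Overall = F OR F OR F = false.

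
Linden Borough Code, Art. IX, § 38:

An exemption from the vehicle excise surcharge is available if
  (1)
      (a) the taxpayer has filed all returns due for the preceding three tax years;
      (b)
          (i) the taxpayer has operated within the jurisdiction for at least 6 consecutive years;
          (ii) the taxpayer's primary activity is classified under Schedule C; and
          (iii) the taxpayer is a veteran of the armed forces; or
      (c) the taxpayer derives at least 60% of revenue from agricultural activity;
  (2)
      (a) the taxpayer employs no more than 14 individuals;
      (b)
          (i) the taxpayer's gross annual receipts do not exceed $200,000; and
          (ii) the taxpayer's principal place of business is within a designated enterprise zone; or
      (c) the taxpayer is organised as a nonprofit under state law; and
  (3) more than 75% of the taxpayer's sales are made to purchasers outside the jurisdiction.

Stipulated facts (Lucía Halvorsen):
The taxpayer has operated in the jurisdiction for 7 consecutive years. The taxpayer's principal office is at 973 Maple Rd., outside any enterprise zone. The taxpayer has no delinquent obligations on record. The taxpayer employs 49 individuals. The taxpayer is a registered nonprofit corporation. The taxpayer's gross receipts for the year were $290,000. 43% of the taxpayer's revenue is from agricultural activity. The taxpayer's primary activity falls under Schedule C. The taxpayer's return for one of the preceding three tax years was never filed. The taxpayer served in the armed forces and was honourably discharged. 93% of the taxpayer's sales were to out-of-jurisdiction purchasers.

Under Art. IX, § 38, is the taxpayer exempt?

(a) returns current — fails.
(i) ≥ 6 yrs in jurisdiction — met.
(ii) Schedule C activity — satisfied.
(iii) veteran — holds.
(b) = T AND T AND T = true.
(c) ≥60% agricultural — not satisfied.
So (1) is satisfied (F OR T OR F).
(a) ≤ 14 employees — not met.
(i) receipts ≤ $200,000 — fails.
(ii) in enterprise zone — not met.
So (b) is not satisfied (F AND F).
(c) nonprofit — satisfied.
So (2) is satisfied (F OR F OR T).
(3) >75% out-of-jur. sales — satisfied.
Overall: T AND T AND T → true.

Yes — exempt.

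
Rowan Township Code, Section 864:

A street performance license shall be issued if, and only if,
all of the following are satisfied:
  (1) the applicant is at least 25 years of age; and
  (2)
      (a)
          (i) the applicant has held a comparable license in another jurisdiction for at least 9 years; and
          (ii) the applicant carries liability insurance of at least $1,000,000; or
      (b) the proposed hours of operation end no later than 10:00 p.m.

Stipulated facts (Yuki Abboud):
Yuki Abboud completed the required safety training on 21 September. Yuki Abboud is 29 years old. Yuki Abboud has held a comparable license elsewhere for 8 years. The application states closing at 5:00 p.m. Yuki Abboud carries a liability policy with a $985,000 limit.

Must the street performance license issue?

(1) age ≥ 25 — met.
(i) prior license ≥ 9 yr — fails.
(ii) insurance ≥ $1,000,000 — not met.
(a) = F AND F = false.
(b) closes by 10 p.m. — met.
So (2) is satisfied (F OR T).
So Overall is satisfied (T AND T).

Yes — granted.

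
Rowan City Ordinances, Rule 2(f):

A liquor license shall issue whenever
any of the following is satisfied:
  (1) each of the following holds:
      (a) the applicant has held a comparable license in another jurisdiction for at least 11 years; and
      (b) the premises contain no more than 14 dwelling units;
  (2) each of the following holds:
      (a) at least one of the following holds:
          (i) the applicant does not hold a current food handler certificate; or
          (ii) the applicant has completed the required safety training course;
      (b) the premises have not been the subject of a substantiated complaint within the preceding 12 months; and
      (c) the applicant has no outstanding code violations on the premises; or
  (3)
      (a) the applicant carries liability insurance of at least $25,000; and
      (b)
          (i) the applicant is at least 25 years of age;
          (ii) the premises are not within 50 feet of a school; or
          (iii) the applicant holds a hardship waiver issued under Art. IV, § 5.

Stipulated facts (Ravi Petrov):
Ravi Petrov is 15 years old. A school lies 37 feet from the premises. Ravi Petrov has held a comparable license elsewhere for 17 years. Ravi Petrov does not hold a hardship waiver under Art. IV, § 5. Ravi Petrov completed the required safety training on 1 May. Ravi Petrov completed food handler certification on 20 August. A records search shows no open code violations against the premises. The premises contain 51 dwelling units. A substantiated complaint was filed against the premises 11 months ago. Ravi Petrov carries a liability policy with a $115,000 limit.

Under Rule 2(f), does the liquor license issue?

No — denied.

(a) prior license ≥ 11 yr — met.
(b) ≤ 14 units — not met.
So (1) is not satisfied (T AND F).
(i) not (food handler cert.) — not met.
(ii) safety training — holds.
(a) = F OR T = true.
(b) no complaint in 12 mo. — fails.
(c) no code violations — met.
So (2) is not satisfied (T AND F AND T).
(a) insurance ≥ $25,000 — holds.
(i) age ≥ 25 — not met.
(ii) ≥50 ft from school — not satisfied.
(iii) hardship waiver — fails.
So (b) is not satisfied (F OR F OR F).
So (3) is not satisfied (T AND F).
Overall: F OR F OR F → false.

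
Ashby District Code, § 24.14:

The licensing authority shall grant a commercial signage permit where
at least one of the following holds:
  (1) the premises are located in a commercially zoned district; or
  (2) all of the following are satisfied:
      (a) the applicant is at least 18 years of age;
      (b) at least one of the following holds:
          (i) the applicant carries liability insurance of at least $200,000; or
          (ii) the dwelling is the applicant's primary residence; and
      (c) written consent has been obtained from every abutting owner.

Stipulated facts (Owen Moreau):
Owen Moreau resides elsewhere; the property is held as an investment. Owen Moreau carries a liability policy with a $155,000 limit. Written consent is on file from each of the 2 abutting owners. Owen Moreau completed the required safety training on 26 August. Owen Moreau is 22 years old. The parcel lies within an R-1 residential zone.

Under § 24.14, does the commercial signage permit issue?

(1) commercially zoned — not satisfied.
(a) age ≥ 18 — holds.
(i) insurance ≥ $200,000 — not satisfied.
(ii) primary residence — not met.
So (b) is not satisfied (F OR F).
(c) all abutters consent — holds.
(2) = T AND F AND T = false.
Overall = F OR F = false.

No — denied.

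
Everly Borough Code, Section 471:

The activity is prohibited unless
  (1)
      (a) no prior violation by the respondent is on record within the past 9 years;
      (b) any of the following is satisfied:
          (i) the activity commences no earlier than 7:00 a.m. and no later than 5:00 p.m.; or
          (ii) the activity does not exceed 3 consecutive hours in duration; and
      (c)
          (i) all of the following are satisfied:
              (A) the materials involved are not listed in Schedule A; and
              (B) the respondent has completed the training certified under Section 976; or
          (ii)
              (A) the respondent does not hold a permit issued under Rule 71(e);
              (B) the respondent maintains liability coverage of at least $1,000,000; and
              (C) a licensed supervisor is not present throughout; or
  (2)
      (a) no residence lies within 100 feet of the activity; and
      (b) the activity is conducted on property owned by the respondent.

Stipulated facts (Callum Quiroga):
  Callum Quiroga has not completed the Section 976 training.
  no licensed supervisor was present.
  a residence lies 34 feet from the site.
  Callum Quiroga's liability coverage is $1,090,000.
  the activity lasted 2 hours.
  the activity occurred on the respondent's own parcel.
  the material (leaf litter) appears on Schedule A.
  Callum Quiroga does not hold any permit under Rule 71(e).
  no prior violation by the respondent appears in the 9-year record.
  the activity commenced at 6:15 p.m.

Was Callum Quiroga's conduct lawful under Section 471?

(a) no prior violation — satisfied.
(i) start within hours — not satisfied.
(ii) ≤ 3 hrs duration — holds.
(b) = F OR T = true.
(A) not (Schedule A material) — not satisfied.
(B) training certified — not met.
So (i) is not satisfied (F AND F).
(A) not (holds permit) — met.
(B) coverage ≥ $1,000,000 — met.
(C) not (supervisor present) — met.
(ii) = T AND T AND T = true.
So (c) is satisfied (F OR T).
(1): T AND T AND T → true.
(a) no residence in 100 ft — not satisfied.
(b) own property — holds.
So (2) is not satisfied (F AND T).
Overall = T OR F = true.

Yes — lawful.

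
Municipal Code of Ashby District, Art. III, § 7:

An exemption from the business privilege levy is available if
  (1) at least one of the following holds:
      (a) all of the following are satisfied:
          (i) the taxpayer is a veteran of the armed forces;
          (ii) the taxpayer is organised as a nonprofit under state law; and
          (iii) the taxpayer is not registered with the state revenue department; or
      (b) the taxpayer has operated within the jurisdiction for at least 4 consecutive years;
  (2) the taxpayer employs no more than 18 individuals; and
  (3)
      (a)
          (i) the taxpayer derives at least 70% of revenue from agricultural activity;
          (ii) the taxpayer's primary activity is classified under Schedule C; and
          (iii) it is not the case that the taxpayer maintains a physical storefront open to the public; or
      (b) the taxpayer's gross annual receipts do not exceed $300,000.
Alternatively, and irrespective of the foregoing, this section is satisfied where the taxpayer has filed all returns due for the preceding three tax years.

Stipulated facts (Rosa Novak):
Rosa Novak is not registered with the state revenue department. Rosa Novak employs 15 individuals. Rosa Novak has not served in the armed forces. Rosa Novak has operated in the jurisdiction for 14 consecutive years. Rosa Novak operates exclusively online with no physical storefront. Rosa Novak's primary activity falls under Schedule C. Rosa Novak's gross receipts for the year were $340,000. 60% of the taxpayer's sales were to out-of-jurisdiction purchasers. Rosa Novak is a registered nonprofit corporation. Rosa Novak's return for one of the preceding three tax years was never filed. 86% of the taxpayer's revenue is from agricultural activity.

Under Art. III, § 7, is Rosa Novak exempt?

(i) veteran — not met.
(ii) nonprofit — satisfied.
(iii) not (state-registered) — holds.
(a): F AND T AND T → false.
(b) ≥ 4 yrs in jurisdiction — satisfied.
So (1) is satisfied (F OR T).
(2) ≤ 18 employees — met.
(i) ≥70% agricultural — holds.
(ii) Schedule C activity — satisfied.
(iii) not (has storefront) — satisfied.
(a) = T AND T AND T = true.
(b) receipts ≤ $300,000 — not satisfied.
So (3) is satisfied (T OR F).
So Overall is satisfied (T AND T AND T).
Exception (returns current) — not satisfied.
Result: main true OR exception false → true.

Yes — exempt.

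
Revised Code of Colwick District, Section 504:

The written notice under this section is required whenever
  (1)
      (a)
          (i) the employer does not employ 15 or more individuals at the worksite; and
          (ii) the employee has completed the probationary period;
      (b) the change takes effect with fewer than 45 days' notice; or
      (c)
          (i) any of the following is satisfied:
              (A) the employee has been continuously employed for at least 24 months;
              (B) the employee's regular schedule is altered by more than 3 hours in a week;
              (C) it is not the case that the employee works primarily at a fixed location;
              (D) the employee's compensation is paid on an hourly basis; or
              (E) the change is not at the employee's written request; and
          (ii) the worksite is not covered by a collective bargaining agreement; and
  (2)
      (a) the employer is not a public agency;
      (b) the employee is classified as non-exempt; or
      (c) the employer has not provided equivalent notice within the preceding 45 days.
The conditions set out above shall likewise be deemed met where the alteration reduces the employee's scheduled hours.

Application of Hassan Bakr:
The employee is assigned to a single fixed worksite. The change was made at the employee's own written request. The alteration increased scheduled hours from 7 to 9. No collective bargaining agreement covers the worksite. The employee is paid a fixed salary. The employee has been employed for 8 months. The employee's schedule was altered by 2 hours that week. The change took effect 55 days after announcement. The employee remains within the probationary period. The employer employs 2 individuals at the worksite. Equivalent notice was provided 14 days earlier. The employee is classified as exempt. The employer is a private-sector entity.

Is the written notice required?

(i) not (≥ 15 at site) — met.
(ii) past probation — not met.
So (a) is not satisfied (T AND F).
(b) < 45 days' notice — not met.
(A) tenure ≥ 24 mo. — fails.
(B) schedule shift > 3h — not met.
(C) not (fixed location) — fails.
(D) hourly-paid — not satisfied.
(E) not employee-requested — fails.
So (i) is not satisfied (F OR F OR F OR F OR F).
(ii) no CBA — satisfied.
So (c) is not satisfied (F AND T).
So (1) is not satisfied (F OR F OR F).
(a) not (public agency) — satisfied.
(b) non-exempt — not satisfied.
(c) no recent notice — not satisfied.
So (2) is satisfied (T OR F OR F).
Overall: F AND T → false.
Exception (hours reduced) — not satisfied.
Result: main false OR exception false → false.

No — not required.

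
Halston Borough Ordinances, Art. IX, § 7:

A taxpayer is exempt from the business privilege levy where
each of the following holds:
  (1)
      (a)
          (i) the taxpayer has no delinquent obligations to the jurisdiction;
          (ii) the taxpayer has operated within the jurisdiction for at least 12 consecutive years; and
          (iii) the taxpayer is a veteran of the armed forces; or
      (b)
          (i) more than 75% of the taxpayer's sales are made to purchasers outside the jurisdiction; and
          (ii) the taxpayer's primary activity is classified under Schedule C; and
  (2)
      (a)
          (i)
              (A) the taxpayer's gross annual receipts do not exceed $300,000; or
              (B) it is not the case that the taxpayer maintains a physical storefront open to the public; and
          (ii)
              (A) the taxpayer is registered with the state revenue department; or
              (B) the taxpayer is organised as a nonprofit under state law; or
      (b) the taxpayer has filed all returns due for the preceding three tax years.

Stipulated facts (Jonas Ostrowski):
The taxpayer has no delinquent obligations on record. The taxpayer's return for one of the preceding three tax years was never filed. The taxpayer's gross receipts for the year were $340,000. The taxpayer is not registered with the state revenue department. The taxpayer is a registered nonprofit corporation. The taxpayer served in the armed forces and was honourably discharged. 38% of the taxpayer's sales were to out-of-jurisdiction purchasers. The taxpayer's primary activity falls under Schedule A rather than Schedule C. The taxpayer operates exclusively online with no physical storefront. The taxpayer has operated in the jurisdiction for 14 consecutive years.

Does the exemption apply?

Yes — exempt.

(i) no delinquency — satisfied.
(ii) ≥ 12 yrs in jurisdiction — satisfied.
(iii) veteran — satisfied.
(a): T AND T AND T → true.
(i) >75% out-of-jur. sales — not met.
(ii) Schedule C activity — fails.
(b): F AND F → false.
(1): T OR F → true.
(A) receipts ≤ $300,000 — not met.
(B) not (has storefront) — holds.
So (i) is satisfied (F OR T).
(A) state-registered — not satisfied.
(B) nonprofit — holds.
So (ii) is satisfied (F OR T).
(a): T AND T → true.
(b) returns current — fails.
(2): T OR F → true.
Overall = T AND T = true.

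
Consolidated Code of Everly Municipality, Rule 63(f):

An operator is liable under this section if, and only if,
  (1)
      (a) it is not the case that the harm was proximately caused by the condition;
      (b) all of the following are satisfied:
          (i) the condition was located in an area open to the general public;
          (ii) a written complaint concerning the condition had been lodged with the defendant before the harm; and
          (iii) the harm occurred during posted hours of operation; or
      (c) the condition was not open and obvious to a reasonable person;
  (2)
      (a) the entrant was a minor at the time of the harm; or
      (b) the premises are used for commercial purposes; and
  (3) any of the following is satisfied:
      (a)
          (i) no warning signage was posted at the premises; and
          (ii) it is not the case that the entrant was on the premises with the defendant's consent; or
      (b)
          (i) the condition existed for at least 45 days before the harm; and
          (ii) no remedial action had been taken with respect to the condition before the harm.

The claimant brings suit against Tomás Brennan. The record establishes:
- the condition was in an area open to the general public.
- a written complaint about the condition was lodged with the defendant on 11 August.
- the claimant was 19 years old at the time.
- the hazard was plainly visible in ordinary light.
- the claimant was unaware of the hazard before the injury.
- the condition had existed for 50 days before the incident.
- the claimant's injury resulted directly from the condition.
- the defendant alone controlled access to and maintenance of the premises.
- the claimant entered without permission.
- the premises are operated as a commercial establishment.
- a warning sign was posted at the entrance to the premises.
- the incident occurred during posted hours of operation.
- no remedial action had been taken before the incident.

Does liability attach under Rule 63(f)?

Yes — liable.

(a) not (proximate cause) — not met.
(i) public area — holds.
(ii) complaint lodged — holds.
(iii) during posted hours — satisfied.
(b) = T AND T AND T = true.
(c) not open/obvious — not met.
(1) = F OR T OR F = true.
(a) entrant a minor — fails.
(b) commercial use — met.
So (2) is satisfied (F OR T).
(i) no signage posted — fails.
(ii) not (consent to enter) — met.
(a): F AND T → false.
(i) condition ≥45 days old — met.
(ii) no remedial action — met.
(b) = T AND T = true.
(3): F OR T → true.
Overall = T AND T AND T = true.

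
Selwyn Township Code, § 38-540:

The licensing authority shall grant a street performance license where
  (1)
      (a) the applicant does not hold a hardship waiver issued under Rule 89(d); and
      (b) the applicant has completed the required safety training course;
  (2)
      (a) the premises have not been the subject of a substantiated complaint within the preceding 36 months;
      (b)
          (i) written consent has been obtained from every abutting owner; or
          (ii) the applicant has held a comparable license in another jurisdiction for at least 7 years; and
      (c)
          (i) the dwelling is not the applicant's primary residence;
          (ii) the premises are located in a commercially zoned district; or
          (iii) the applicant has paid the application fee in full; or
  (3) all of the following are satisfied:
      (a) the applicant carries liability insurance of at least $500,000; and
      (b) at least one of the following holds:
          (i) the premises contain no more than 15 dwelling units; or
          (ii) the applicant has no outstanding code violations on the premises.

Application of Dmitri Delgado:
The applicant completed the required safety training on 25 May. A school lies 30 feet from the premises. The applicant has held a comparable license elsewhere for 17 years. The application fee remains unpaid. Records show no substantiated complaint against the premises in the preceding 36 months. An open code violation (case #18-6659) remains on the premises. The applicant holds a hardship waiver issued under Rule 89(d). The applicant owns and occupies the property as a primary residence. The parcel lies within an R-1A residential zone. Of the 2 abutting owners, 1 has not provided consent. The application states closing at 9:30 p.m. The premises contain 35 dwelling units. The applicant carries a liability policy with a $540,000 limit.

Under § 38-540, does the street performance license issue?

No — denied.

(a) not (hardship waiver) — not met.
(b) safety training — met.
So (1) is not satisfied (F AND T).
(a) no complaint in 36 mo. — holds.
(i) all abutters consent — fails.
(ii) prior license ≥ 7 yr — satisfied.
(b): F OR T → true.
(i) not (primary residence) — not satisfied.
(ii) commercially zoned — fails.
(iii) fee paid — fails.
So (c) is not satisfied (F OR F OR F).
(2) = T AND T AND F = false.
(a) insurance ≥ $500,000 — holds.
(i) ≤ 15 units — not satisfied.
(ii) no code violations — fails.
(b) = F OR F = false.
So (3) is not satisfied (T AND F).
So Overall is not satisfied (F OR F OR F).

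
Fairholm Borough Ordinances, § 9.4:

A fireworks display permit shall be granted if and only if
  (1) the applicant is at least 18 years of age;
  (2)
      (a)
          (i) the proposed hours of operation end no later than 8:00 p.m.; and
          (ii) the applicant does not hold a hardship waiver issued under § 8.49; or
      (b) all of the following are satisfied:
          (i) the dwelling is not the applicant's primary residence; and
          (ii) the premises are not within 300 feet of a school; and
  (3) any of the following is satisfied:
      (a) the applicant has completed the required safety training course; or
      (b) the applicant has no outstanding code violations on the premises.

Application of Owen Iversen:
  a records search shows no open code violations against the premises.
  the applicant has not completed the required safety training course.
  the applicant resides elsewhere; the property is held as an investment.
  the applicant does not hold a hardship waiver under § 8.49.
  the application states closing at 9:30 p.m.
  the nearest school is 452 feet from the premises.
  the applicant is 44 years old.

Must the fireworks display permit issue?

Yes — granted.

(1) age ≥ 18 — met.
(i) closes by 8 p.m. — not met.
(ii) not (hardship waiver) — met.
(a): F AND T → false.
(i) not (primary residence) — holds.
(ii) ≥300 ft from school — satisfied.
(b): T AND T → true.
(2) = F OR T = true.
(a) safety training — not satisfied.
(b) no code violations — met.
(3): F OR T → true.
Overall: T AND T AND T → true.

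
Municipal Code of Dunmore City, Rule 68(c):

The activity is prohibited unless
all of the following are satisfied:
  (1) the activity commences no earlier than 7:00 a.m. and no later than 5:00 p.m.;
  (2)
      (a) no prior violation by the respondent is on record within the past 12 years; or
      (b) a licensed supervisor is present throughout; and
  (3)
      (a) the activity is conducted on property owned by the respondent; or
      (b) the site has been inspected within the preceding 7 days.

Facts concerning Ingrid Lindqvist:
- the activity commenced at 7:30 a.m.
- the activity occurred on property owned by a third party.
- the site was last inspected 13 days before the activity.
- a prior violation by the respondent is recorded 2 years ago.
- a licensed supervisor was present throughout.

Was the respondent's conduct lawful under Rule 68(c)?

No — unlawful.

(1) start within hours — holds.
(a) no prior violation — not satisfied.
(b) supervisor present — satisfied.
(2): F OR T → true.
(a) own property — fails.
(b) site inspected — not met.
(3): F OR F → false.
Overall = T AND T AND F = false.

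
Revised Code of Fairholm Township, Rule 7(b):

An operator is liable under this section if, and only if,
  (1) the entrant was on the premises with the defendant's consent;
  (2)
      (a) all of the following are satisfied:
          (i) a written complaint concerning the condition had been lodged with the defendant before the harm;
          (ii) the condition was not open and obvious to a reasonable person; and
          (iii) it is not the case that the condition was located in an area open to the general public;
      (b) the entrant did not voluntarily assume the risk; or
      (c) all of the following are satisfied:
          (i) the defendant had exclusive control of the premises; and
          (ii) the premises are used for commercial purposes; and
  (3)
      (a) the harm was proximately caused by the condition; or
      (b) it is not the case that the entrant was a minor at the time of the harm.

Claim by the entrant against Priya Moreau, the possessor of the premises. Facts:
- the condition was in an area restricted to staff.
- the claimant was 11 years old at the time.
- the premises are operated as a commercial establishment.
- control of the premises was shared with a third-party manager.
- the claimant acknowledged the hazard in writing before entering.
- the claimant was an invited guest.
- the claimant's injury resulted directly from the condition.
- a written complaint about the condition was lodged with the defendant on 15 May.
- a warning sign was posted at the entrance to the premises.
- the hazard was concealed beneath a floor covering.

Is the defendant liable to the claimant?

Yes — liable.

(1) consent to enter — satisfied.
(i) complaint lodged — met.
(ii) not open/obvious — met.
(iii) not (public area) — satisfied.
So (a) is satisfied (T AND T AND T).
(b) no assumed risk — not satisfied.
(i) exclusive control — fails.
(ii) commercial use — satisfied.
(c): F AND T → false.
(2): T OR F OR F → true.
(a) proximate cause — met.
(b) not (entrant a minor) — not met.
(3) = T OR F = true.
Overall: T AND T AND T → true.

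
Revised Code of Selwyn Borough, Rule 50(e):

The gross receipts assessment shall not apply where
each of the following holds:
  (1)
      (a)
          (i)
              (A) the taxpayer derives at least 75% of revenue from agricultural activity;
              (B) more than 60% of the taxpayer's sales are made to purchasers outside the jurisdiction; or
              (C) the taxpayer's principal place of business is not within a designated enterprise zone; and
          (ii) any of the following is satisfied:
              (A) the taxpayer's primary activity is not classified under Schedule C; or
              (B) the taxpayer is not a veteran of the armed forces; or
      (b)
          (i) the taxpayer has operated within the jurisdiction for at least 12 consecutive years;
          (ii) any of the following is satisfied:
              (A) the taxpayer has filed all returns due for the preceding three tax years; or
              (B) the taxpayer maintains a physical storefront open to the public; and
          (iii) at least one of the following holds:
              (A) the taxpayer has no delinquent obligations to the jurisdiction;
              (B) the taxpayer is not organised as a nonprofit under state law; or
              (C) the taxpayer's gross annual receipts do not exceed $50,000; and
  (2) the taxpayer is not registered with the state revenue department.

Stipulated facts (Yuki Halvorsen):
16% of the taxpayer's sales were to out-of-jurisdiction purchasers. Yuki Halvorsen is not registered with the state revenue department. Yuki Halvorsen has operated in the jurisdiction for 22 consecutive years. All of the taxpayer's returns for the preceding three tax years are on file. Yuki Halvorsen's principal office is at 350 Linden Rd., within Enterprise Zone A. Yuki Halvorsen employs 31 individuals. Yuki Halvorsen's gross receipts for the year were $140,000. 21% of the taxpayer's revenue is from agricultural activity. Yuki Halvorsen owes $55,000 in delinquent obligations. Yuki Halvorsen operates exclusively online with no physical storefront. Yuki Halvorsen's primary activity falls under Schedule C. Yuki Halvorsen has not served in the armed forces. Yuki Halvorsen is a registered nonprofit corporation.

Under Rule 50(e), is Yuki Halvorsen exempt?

(A) ≥75% agricultural — not satisfied.
(B) >60% out-of-jur. sales — fails.
(C) not (in enterprise zone) — fails.
(i) = F OR F OR F = false.
(A) not (Schedule C activity) — fails.
(B) not (veteran) — satisfied.
(ii): F OR T → true.
So (a) is not satisfied (F AND T).
(i) ≥ 12 yrs in jurisdiction — met.
(A) returns current — met.
(B) has storefront — fails.
(ii): T OR F → true.
(A) no delinquency — not satisfied.
(B) not (nonprofit) — not met.
(C) receipts ≤ $50,000 — not met.
So (iii) is not satisfied (F OR F OR F).
(b): T AND T AND F → false.
(1) = F OR F = false.
(2) not (state-registered) — satisfied.
Overall: F AND T → false.

No — not exempt.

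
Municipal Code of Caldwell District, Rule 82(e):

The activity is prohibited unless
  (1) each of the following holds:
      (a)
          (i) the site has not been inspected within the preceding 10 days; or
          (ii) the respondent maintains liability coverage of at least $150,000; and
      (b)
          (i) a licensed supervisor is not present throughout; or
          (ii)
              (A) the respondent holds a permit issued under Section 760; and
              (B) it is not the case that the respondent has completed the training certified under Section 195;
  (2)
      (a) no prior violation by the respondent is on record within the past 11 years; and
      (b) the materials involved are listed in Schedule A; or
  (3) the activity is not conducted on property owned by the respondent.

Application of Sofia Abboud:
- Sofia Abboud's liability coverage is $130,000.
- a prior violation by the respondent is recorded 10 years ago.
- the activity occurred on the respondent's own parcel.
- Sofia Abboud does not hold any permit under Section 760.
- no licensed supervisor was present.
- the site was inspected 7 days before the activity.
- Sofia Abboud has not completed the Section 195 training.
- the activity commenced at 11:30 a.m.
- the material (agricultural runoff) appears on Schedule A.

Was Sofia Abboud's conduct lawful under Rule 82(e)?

(i) not (site inspected) — not met.
(ii) coverage ≥ $150,000 — not met.
(a) = F OR F = false.
(i) not (supervisor present) — holds.
(A) holds permit — fails.
(B) not (training certified) — satisfied.
(ii): F AND T → false.
So (b) is satisfied (T OR F).
So (1) is not satisfied (F AND T).
(a) no prior violation — fails.
(b) Schedule A material — met.
(2) = F AND T = false.
(3) not (own property) — fails.
Overall: F OR F OR F → false.

No — unlawful.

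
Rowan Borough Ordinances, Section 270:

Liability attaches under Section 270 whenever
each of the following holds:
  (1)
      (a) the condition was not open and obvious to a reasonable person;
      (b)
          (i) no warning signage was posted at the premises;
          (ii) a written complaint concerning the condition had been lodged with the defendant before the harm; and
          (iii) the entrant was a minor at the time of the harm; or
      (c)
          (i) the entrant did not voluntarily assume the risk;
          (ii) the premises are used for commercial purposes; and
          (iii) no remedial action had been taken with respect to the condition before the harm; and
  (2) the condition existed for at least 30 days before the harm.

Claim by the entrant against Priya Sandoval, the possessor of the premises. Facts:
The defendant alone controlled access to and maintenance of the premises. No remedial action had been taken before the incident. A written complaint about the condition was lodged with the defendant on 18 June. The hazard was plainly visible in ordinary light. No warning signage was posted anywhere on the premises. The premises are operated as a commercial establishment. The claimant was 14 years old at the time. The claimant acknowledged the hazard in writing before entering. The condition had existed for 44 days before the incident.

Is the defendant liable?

(a) not open/obvious — not met.
(i) no signage posted — holds.
(ii) complaint lodged — satisfied.
(iii) entrant a minor — holds.
(b): T AND T AND T → true.
(i) no assumed risk — fails.
(ii) commercial use — satisfied.
(iii) no remedial action — met.
(c) = F AND T AND T = false.
So (1) is satisfied (F OR T OR F).
(2) condition ≥30 days old — holds.
So Overall is satisfied (T AND T).

Yes — liable.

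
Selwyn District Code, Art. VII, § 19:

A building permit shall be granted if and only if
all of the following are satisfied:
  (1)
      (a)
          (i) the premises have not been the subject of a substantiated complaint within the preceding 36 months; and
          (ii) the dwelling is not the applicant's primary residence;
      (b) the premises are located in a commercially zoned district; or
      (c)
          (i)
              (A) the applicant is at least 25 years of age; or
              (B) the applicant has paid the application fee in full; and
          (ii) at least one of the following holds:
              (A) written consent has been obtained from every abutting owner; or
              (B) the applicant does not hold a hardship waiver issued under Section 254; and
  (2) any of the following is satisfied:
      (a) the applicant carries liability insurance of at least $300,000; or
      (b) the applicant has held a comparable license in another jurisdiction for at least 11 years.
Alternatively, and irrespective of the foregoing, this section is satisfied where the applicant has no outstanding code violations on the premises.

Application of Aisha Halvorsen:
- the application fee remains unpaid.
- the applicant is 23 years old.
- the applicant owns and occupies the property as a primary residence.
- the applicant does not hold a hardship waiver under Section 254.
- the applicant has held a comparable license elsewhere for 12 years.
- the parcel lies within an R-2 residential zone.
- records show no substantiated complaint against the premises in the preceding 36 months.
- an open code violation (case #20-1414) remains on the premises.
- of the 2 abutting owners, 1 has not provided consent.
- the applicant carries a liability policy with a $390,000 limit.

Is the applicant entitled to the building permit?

(i) no complaint in 36 mo. — holds.
(ii) not (primary residence) — not satisfied.
(a) = T AND F = false.
(b) commercially zoned — fails.
(A) age ≥ 25 — fails.
(B) fee paid — not satisfied.
(i) = F OR F = false.
(A) all abutters consent — fails.
(B) not (hardship waiver) — met.
(ii): F OR T → true.
So (c) is not satisfied (F AND T).
(1) = F OR F OR F = false.
(a) insurance ≥ $300,000 — met.
(b) prior license ≥ 11 yr — met.
So (2) is satisfied (T OR T).
Overall = F AND T = false.
Exception (no code violations) — not satisfied.
Result: main false OR exception false → false.

No — denied.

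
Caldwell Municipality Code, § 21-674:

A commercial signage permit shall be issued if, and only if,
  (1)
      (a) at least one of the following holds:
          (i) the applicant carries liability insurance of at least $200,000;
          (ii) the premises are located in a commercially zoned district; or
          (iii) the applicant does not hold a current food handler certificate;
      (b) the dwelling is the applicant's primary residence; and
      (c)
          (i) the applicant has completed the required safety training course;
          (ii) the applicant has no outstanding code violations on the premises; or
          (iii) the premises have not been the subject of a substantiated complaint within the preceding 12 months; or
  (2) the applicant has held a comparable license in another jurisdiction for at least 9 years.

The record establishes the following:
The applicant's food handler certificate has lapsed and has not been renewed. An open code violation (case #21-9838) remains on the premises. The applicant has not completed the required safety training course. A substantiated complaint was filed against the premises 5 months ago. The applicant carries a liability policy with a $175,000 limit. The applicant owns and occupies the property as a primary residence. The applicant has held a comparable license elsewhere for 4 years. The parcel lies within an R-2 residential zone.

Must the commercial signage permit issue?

(i) insurance ≥ $200,000 — not met.
(ii) commercially zoned — fails.
(iii) not (food handler cert.) — holds.
So (a) is satisfied (F OR F OR T).
(b) primary residence — satisfied.
(i) safety training — fails.
(ii) no code violations — not satisfied.
(iii) no complaint in 12 mo. — not satisfied.
(c): F OR F OR F → false.
So (1) is not satisfied (T AND T AND F).
(2) prior license ≥ 9 yr — not met.
Overall = F OR F = false.

No — denied.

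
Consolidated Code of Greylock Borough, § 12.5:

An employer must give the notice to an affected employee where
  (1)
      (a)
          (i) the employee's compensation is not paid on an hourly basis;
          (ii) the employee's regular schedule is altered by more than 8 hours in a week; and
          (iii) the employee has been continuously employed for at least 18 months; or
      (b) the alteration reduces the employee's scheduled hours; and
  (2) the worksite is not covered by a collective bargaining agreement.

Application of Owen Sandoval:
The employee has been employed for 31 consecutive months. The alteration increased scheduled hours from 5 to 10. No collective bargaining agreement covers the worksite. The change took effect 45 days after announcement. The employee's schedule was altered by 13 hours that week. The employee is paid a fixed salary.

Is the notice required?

Yes — required.

(i) not (hourly-paid) — met.
(ii) schedule shift > 8h — satisfied.
(iii) tenure ≥ 18 mo. — holds.
So (a) is satisfied (T AND T AND T).
(b) hours reduced — not met.
So (1) is satisfied (T OR F).
(2) no CBA — satisfied.
Overall = T AND T = true.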